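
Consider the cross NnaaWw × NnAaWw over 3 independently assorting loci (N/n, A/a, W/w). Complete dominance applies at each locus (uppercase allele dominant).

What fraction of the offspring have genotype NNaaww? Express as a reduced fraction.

P(NNaaww) = 1/32

NnaaWw gametes: NaW×2, Naw×2, naW×2, naw×2
NnAaWw gametes: NAW×1, NAw×1, NaW×1, Naw×1, nAW×1, nAw×1, naW×1, naw×1
NnaaWw×NnAaWw grid (8·8=64): NNAaWW=2 NNAaWw=4 NNAaww=2 NNaaWW=2 NNaaWw=4 NNaaww=2 NnAaWW=4 NnAaWw=8 NnAaww=4 NnaaWW=4 NnaaWw=8 Nnaaww=4 nnAaWW=2 nnAaWw=4 nnAaww=2 nnaaWW=2 nnaaWw=4 nnaaww=2
NNaaww hits 2/64; gcd=2; 2÷2/64÷2 = 1/32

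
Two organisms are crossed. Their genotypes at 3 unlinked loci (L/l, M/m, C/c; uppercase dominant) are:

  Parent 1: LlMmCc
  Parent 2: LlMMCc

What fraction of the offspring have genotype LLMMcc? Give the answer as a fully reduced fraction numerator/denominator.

LlMmCc gametes: LMC×1, LMc×1, LmC×1, Lmc×1, lMC×1, lMc×1, lmC×1, lmc×1
LlMMCc gametes: LMC×2, LMc×2, lMC×2, lMc×2
LlMmCc×LlMMCc grid (8·8=64): LLMMCC=2 LLMMCc=4 LLMMcc=2 LLMmCC=2 LLMmCc=4 LLMmcc=2 LlMMCC=4 LlMMCc=8 LlMMcc=4 LlMmCC=4 LlMmCc=8 LlMmcc=4 llMMCC=2 llMMCc=4 llMMcc=2 llMmCC=2 llMmCc=4 llMmcc=2
LLMMcc hits 2/64; gcd=2; 2÷2/64÷2 = 1/32

P(LLMMcc) = 1/32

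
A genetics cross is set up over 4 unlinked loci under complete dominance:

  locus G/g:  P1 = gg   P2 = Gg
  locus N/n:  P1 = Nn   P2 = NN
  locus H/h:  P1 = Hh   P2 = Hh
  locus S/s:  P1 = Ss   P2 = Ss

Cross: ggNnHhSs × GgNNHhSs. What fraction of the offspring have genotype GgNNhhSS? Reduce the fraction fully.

P(GgNNhhSS) = 1/64

ggNnHhSs gametes: gNHS×2, gNHs×2, gNhS×2, gNhs×2, gnHS×2, gnHs×2, gnhS×2, gnhs×2
GgNNHhSs gametes: GNHS×2, GNHs×2, GNhS×2, GNhs×2, gNHS×2, gNHs×2, gNhS×2, gNhs×2
ggNnHhSs×GgNNHhSs grid (16·16=256): GgNNHHSS=4 GgNNHHSs=8 GgNNHHss=4 GgNNHhSS=8 GgNNHhSs=16 GgNNHhss=8 GgNNhhSS=4 GgNNhhSs=8 GgNNhhss=4 GgNnHHSS=4 GgNnHHSs=8 GgNnHHss=4 GgNnHhSS=8 GgNnHhSs=16 GgNnHhss=8 GgNnhhSS=4 GgNnhhSs=8 GgNnhhss=4 ggNNHHSS=4 ggNNHHSs=8 ggNNHHss=4 ggNNHhSS=8 ggNNHhSs=16 ggNNHhss=8 ggNNhhSS=4 ggNNhhSs=8 ggNNhhss=4 ggNnHHSS=4 ggNnHHSs=8 ggNnHHss=4 ggNnHhSS=8 ggNnHhSs=16 ggNnHhss=8 ggNnhhSS=4 ggNnhhSs=8 ggNnhhss=4
GgNNhhSS hits 4/256; gcd=4; 4÷4/256÷4 = 1/64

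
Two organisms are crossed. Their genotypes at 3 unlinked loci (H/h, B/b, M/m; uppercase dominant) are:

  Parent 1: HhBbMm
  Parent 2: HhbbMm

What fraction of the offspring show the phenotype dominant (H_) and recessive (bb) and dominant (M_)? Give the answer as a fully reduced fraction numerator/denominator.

P(H_ bb M_) = 9/32

HhBbMm gametes: HBM×1, HBm×1, HbM×1, Hbm×1, hBM×1, hBm×1, hbM×1, hbm×1
HhbbMm gametes: HbM×2, Hbm×2, hbM×2, hbm×2
HhBbMm×HhbbMm grid (8·8=64): HHBbMM=2 HHBbMm=4 HHBbmm=2 HHbbMM=2 HHbbMm=4 HHbbmm=2 HhBbMM=4 HhBbMm=8 HhBbmm=4 HhbbMM=4 HhbbMm=8 Hhbbmm=4 hhBbMM=2 hhBbMm=4 hhBbmm=2 hhbbMM=2 hhbbMm=4 hhbbmm=2
H_ bb M_ hits 18/64; gcd=2; 18÷2/64÷2 = 9/32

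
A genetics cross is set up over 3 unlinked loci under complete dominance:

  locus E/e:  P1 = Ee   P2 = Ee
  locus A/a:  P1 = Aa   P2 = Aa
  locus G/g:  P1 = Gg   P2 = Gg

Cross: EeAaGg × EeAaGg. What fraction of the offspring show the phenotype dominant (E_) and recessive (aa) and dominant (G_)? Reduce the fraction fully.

P(E_ aa G_) = 9/64

EeAaGg gametes: EAG×1, EAg×1, EaG×1, Eag×1, eAG×1, eAg×1, eaG×1, eag×1
EeAaGg gametes: EAG×1, EAg×1, EaG×1, Eag×1, eAG×1, eAg×1, eaG×1, eag×1
EeAaGg×EeAaGg grid (8·8=64): EEAAGG=1 EEAAGg=2 EEAAgg=1 EEAaGG=2 EEAaGg=4 EEAagg=2 EEaaGG=1 EEaaGg=2 EEaagg=1 EeAAGG=2 EeAAGg=4 EeAAgg=2 EeAaGG=4 EeAaGg=8 EeAagg=4 EeaaGG=2 EeaaGg=4 Eeaagg=2 eeAAGG=1 eeAAGg=2 eeAAgg=1 eeAaGG=2 eeAaGg=4 eeAagg=2 eeaaGG=1 eeaaGg=2 eeaagg=1
E_ aa G_ hits 9/64; gcd=1; 9÷1/64÷1 = 9/64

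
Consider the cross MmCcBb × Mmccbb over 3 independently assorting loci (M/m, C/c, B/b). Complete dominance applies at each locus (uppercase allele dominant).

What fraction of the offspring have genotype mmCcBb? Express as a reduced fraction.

MmCcBb gametes: MCB×1, MCb×1, McB×1, Mcb×1, mCB×1, mCb×1, mcB×1, mcb×1
Mmccbb gametes: Mcb×4, mcb×4
MmCcBb×Mmccbb grid (8·8=64): MMCcBb=4 MMCcbb=4 MMccBb=4 MMccbb=4 MmCcBb=8 MmCcbb=8 MmccBb=8 Mmccbb=8 mmCcBb=4 mmCcbb=4 mmccBb=4 mmccbb=4
mmCcBb hits 4/64; gcd=4; 4÷4/64÷4 = 1/16

P(mmCcBb) = 1/16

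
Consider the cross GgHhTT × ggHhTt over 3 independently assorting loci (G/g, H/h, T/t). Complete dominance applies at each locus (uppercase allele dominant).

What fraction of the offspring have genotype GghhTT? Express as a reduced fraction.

P(GghhTT) = 1/16

GgHhTT gametes: GHT×2, GhT×2, gHT×2, ghT×2
ggHhTt gametes: gHT×2, gHt×2, ghT×2, ght×2
GgHhTT×ggHhTt grid (8·8=64): GgHHTT=4 GgHHTt=4 GgHhTT=8 GgHhTt=8 GghhTT=4 GghhTt=4 ggHHTT=4 ggHHTt=4 ggHhTT=8 ggHhTt=8 gghhTT=4 gghhTt=4
GghhTT hits 4/64; gcd=4; 4÷4/64÷4 = 1/16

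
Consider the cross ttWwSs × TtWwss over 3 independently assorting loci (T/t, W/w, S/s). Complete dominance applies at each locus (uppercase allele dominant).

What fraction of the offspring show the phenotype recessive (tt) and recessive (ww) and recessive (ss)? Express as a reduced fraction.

P(tt ww ss) = 1/16

ttWwSs gametes: tWS×2, tWs×2, twS×2, tws×2
TtWwss gametes: TWs×2, Tws×2, tWs×2, tws×2
ttWwSs×TtWwss grid (8·8=64): TtWWSs=4 TtWWss=4 TtWwSs=8 TtWwss=8 TtwwSs=4 Ttwwss=4 ttWWSs=4 ttWWss=4 ttWwSs=8 ttWwss=8 ttwwSs=4 ttwwss=4
tt ww ss hits 4/64; gcd=4; 4÷4/64÷4 = 1/16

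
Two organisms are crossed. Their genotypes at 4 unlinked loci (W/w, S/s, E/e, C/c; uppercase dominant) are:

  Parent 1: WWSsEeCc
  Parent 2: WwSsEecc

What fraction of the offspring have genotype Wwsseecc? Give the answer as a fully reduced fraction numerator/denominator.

P(Wwsseecc) = 1/64

WWSsEeCc gametes: WSEC×2, WSEc×2, WSeC×2, WSec×2, WsEC×2, WsEc×2, WseC×2, Wsec×2
WwSsEecc gametes: WSEc×2, WSec×2, WsEc×2, Wsec×2, wSEc×2, wSec×2, wsEc×2, wsec×2
WWSsEeCc×WwSsEecc grid (16·16=256): WWSSEECc=4 WWSSEEcc=4 WWSSEeCc=8 WWSSEecc=8 WWSSeeCc=4 WWSSeecc=4 WWSsEECc=8 WWSsEEcc=8 WWSsEeCc=16 WWSsEecc=16 WWSseeCc=8 WWSseecc=8 WWssEECc=4 WWssEEcc=4 WWssEeCc=8 WWssEecc=8 WWsseeCc=4 WWsseecc=4 WwSSEECc=4 WwSSEEcc=4 WwSSEeCc=8 WwSSEecc=8 WwSSeeCc=4 WwSSeecc=4 WwSsEECc=8 WwSsEEcc=8 WwSsEeCc=16 WwSsEecc=16 WwSseeCc=8 WwSseecc=8 WwssEECc=4 WwssEEcc=4 WwssEeCc=8 WwssEecc=8 WwsseeCc=4 Wwsseecc=4
Wwsseecc hits 4/256; gcd=4; 4÷4/256÷4 = 1/64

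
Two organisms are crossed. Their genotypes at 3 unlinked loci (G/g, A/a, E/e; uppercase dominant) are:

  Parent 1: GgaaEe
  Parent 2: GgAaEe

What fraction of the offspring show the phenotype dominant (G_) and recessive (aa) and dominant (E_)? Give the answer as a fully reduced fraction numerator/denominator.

P(G_ aa E_) = 9/32

GgaaEe gametes: GaE×2, Gae×2, gaE×2, gae×2
GgAaEe gametes: GAE×1, GAe×1, GaE×1, Gae×1, gAE×1, gAe×1, gaE×1, gae×1
GgaaEe×GgAaEe grid (8·8=64): GGAaEE=2 GGAaEe=4 GGAaee=2 GGaaEE=2 GGaaEe=4 GGaaee=2 GgAaEE=4 GgAaEe=8 GgAaee=4 GgaaEE=4 GgaaEe=8 Ggaaee=4 ggAaEE=2 ggAaEe=4 ggAaee=2 ggaaEE=2 ggaaEe=4 ggaaee=2
G_ aa E_ hits 18/64; gcd=2; 18÷2/64÷2 = 9/32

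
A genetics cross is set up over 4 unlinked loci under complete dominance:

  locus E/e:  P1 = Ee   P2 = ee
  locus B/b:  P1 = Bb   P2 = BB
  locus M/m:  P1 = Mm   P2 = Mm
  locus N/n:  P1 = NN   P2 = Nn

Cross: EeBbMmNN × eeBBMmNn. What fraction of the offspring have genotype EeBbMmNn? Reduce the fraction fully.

EeBbMmNN gametes: EBMN×2, EBmN×2, EbMN×2, EbmN×2, eBMN×2, eBmN×2, ebMN×2, ebmN×2
eeBBMmNn gametes: eBMN×4, eBMn×4, eBmN×4, eBmn×4
EeBbMmNN×eeBBMmNn grid (16·16=256): EeBBMMNN=8 EeBBMMNn=8 EeBBMmNN=16 EeBBMmNn=16 EeBBmmNN=8 EeBBmmNn=8 EeBbMMNN=8 EeBbMMNn=8 EeBbMmNN=16 EeBbMmNn=16 EeBbmmNN=8 EeBbmmNn=8 eeBBMMNN=8 eeBBMMNn=8 eeBBMmNN=16 eeBBMmNn=16 eeBBmmNN=8 eeBBmmNn=8 eeBbMMNN=8 eeBbMMNn=8 eeBbMmNN=16 eeBbMmNn=16 eeBbmmNN=8 eeBbmmNn=8
EeBbMmNn hits 16/256; gcd=16; 16÷16/256÷16 = 1/16

P(EeBbMmNn) = 1/16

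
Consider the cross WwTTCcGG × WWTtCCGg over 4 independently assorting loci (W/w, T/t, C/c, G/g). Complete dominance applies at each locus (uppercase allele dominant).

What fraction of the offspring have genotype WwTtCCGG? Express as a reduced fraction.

P(WwTtCCGG) = 1/16

WwTTCcGG gametes: WTCG×4, WTcG×4, wTCG×4, wTcG×4
WWTtCCGg gametes: WTCG×4, WTCg×4, WtCG×4, WtCg×4
WwTTCcGG×WWTtCCGg grid (16·16=256): WWTTCCGG=16 WWTTCCGg=16 WWTTCcGG=16 WWTTCcGg=16 WWTtCCGG=16 WWTtCCGg=16 WWTtCcGG=16 WWTtCcGg=16 WwTTCCGG=16 WwTTCCGg=16 WwTTCcGG=16 WwTTCcGg=16 WwTtCCGG=16 WwTtCCGg=16 WwTtCcGG=16 WwTtCcGg=16
WwTtCCGG hits 16/256; gcd=16; 16÷16/256÷16 = 1/16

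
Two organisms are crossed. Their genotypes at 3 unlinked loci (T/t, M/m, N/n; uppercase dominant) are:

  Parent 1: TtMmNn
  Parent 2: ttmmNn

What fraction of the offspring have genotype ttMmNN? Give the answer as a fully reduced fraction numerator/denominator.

TtMmNn gametes: TMN×1, TMn×1, TmN×1, Tmn×1, tMN×1, tMn×1, tmN×1, tmn×1
ttmmNn gametes: tmN×4, tmn×4
TtMmNn×ttmmNn grid (8·8=64): TtMmNN=4 TtMmNn=8 TtMmnn=4 TtmmNN=4 TtmmNn=8 Ttmmnn=4 ttMmNN=4 ttMmNn=8 ttMmnn=4 ttmmNN=4 ttmmNn=8 ttmmnn=4
ttMmNN hits 4/64; gcd=4; 4÷4/64÷4 = 1/16

P(ttMmNN) = 1/16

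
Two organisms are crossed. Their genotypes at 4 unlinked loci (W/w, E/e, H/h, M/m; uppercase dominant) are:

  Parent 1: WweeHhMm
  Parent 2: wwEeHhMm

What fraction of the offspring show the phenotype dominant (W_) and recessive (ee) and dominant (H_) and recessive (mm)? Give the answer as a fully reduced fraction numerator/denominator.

P(W_ ee H_ mm) = 3/64

WweeHhMm gametes: WeHM×2, WeHm×2, WehM×2, Wehm×2, weHM×2, weHm×2, wehM×2, wehm×2
wwEeHhMm gametes: wEHM×2, wEHm×2, wEhM×2, wEhm×2, weHM×2, weHm×2, wehM×2, wehm×2
WweeHhMm×wwEeHhMm grid (16·16=256): WwEeHHMM=4 WwEeHHMm=8 WwEeHHmm=4 WwEeHhMM=8 WwEeHhMm=16 WwEeHhmm=8 WwEehhMM=4 WwEehhMm=8 WwEehhmm=4 WweeHHMM=4 WweeHHMm=8 WweeHHmm=4 WweeHhMM=8 WweeHhMm=16 WweeHhmm=8 WweehhMM=4 WweehhMm=8 Wweehhmm=4 wwEeHHMM=4 wwEeHHMm=8 wwEeHHmm=4 wwEeHhMM=8 wwEeHhMm=16 wwEeHhmm=8 wwEehhMM=4 wwEehhMm=8 wwEehhmm=4 wweeHHMM=4 wweeHHMm=8 wweeHHmm=4 wweeHhMM=8 wweeHhMm=16 wweeHhmm=8 wweehhMM=4 wweehhMm=8 wweehhmm=4
W_ ee H_ mm hits 12/256; gcd=4; 12÷4/256÷4 = 3/64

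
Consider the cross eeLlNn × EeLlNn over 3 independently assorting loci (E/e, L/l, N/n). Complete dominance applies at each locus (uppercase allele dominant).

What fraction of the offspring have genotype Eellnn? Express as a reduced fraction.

P(Eellnn) = 1/32

eeLlNn gametes: eLN×2, eLn×2, elN×2, eln×2
EeLlNn gametes: ELN×1, ELn×1, ElN×1, Eln×1, eLN×1, eLn×1, elN×1, eln×1
eeLlNn×EeLlNn grid (8·8=64): EeLLNN=2 EeLLNn=4 EeLLnn=2 EeLlNN=4 EeLlNn=8 EeLlnn=4 EellNN=2 EellNn=4 Eellnn=2 eeLLNN=2 eeLLNn=4 eeLLnn=2 eeLlNN=4 eeLlNn=8 eeLlnn=4 eellNN=2 eellNn=4 eellnn=2
Eellnn hits 2/64; gcd=2; 2÷2/64÷2 = 1/32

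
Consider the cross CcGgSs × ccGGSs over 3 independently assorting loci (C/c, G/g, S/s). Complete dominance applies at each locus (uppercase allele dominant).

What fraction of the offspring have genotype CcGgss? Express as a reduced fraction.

P(CcGgss) = 1/16

CcGgSs gametes: CGS×1, CGs×1, CgS×1, Cgs×1, cGS×1, cGs×1, cgS×1, cgs×1
ccGGSs gametes: cGS×4, cGs×4
CcGgSs×ccGGSs grid (8·8=64): CcGGSS=4 CcGGSs=8 CcGGss=4 CcGgSS=4 CcGgSs=8 CcGgss=4 ccGGSS=4 ccGGSs=8 ccGGss=4 ccGgSS=4 ccGgSs=8 ccGgss=4
CcGgss hits 4/64; gcd=4; 4÷4/64÷4 = 1/16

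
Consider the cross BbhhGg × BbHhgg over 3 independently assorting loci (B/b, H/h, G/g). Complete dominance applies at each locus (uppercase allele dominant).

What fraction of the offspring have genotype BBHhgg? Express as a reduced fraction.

P(BBHhgg) = 1/16

BbhhGg gametes: BhG×2, Bhg×2, bhG×2, bhg×2
BbHhgg gametes: BHg×2, Bhg×2, bHg×2, bhg×2
BbhhGg×BbHhgg grid (8·8=64): BBHhGg=4 BBHhgg=4 BBhhGg=4 BBhhgg=4 BbHhGg=8 BbHhgg=8 BbhhGg=8 Bbhhgg=8 bbHhGg=4 bbHhgg=4 bbhhGg=4 bbhhgg=4
BBHhgg hits 4/64; gcd=4; 4÷4/64÷4 = 1/16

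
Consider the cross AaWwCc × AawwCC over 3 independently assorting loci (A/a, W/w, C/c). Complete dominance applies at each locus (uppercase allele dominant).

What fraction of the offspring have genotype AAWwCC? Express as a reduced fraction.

AaWwCc gametes: AWC×1, AWc×1, AwC×1, Awc×1, aWC×1, aWc×1, awC×1, awc×1
AawwCC gametes: AwC×4, awC×4
AaWwCc×AawwCC grid (8·8=64): AAWwCC=4 AAWwCc=4 AAwwCC=4 AAwwCc=4 AaWwCC=8 AaWwCc=8 AawwCC=8 AawwCc=8 aaWwCC=4 aaWwCc=4 aawwCC=4 aawwCc=4
AAWwCC hits 4/64; gcd=4; 4÷4/64÷4 = 1/16

P(AAWwCC) = 1/16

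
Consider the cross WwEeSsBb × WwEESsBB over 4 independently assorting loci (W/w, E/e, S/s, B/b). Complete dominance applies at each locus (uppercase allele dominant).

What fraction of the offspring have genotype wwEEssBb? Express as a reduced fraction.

WwEeSsBb gametes: WESB×1, WESb×1, WEsB×1, WEsb×1, WeSB×1, WeSb×1, WesB×1, Wesb×1, wESB×1, wESb×1, wEsB×1, wEsb×1, weSB×1, weSb×1, wesB×1, wesb×1
WwEESsBB gametes: WESB×4, WEsB×4, wESB×4, wEsB×4
WwEeSsBb×WwEESsBB grid (16·16=256): WWEESSBB=4 WWEESSBb=4 WWEESsBB=8 WWEESsBb=8 WWEEssBB=4 WWEEssBb=4 WWEeSSBB=4 WWEeSSBb=4 WWEeSsBB=8 WWEeSsBb=8 WWEessBB=4 WWEessBb=4 WwEESSBB=8 WwEESSBb=8 WwEESsBB=16 WwEESsBb=16 WwEEssBB=8 WwEEssBb=8 WwEeSSBB=8 WwEeSSBb=8 WwEeSsBB=16 WwEeSsBb=16 WwEessBB=8 WwEessBb=8 wwEESSBB=4 wwEESSBb=4 wwEESsBB=8 wwEESsBb=8 wwEEssBB=4 wwEEssBb=4 wwEeSSBB=4 wwEeSSBb=4 wwEeSsBB=8 wwEeSsBb=8 wwEessBB=4 wwEessBb=4
wwEEssBb hits 4/256; gcd=4; 4÷4/256÷4 = 1/64

P(wwEEssBb) = 1/64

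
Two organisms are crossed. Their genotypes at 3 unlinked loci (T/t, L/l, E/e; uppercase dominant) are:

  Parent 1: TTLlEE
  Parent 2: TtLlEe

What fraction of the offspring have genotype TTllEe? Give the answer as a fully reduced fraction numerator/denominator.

TTLlEE gametes: TLE×4, TlE×4
TtLlEe gametes: TLE×1, TLe×1, TlE×1, Tle×1, tLE×1, tLe×1, tlE×1, tle×1
TTLlEE×TtLlEe grid (8·8=64): TTLLEE=4 TTLLEe=4 TTLlEE=8 TTLlEe=8 TTllEE=4 TTllEe=4 TtLLEE=4 TtLLEe=4 TtLlEE=8 TtLlEe=8 TtllEE=4 TtllEe=4
TTllEe hits 4/64; gcd=4; 4÷4/64÷4 = 1/16

P(TTllEe) = 1/16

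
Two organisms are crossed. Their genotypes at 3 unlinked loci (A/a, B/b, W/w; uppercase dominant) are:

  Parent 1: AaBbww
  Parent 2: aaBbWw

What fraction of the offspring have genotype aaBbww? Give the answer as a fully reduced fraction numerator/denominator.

P(aaBbww) = 1/8

AaBbww gametes: ABw×2, Abw×2, aBw×2, abw×2
aaBbWw gametes: aBW×2, aBw×2, abW×2, abw×2
AaBbww×aaBbWw grid (8·8=64): AaBBWw=4 AaBBww=4 AaBbWw=8 AaBbww=8 AabbWw=4 Aabbww=4 aaBBWw=4 aaBBww=4 aaBbWw=8 aaBbww=8 aabbWw=4 aabbww=4
aaBbww hits 8/64; gcd=8; 8÷8/64÷8 = 1/8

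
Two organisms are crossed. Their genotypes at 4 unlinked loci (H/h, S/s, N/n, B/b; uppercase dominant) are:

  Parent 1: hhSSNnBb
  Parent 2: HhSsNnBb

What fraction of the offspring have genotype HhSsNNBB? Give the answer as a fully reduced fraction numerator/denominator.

P(HhSsNNBB) = 1/64

hhSSNnBb gametes: hSNB×4, hSNb×4, hSnB×4, hSnb×4
HhSsNnBb gametes: HSNB×1, HSNb×1, HSnB×1, HSnb×1, HsNB×1, HsNb×1, HsnB×1, Hsnb×1, hSNB×1, hSNb×1, hSnB×1, hSnb×1, hsNB×1, hsNb×1, hsnB×1, hsnb×1
hhSSNnBb×HhSsNnBb grid (16·16=256): HhSSNNBB=4 HhSSNNBb=8 HhSSNNbb=4 HhSSNnBB=8 HhSSNnBb=16 HhSSNnbb=8 HhSSnnBB=4 HhSSnnBb=8 HhSSnnbb=4 HhSsNNBB=4 HhSsNNBb=8 HhSsNNbb=4 HhSsNnBB=8 HhSsNnBb=16 HhSsNnbb=8 HhSsnnBB=4 HhSsnnBb=8 HhSsnnbb=4 hhSSNNBB=4 hhSSNNBb=8 hhSSNNbb=4 hhSSNnBB=8 hhSSNnBb=16 hhSSNnbb=8 hhSSnnBB=4 hhSSnnBb=8 hhSSnnbb=4 hhSsNNBB=4 hhSsNNBb=8 hhSsNNbb=4 hhSsNnBB=8 hhSsNnBb=16 hhSsNnbb=8 hhSsnnBB=4 hhSsnnBb=8 hhSsnnbb=4
HhSsNNBB hits 4/256; gcd=4; 4÷4/256÷4 = 1/64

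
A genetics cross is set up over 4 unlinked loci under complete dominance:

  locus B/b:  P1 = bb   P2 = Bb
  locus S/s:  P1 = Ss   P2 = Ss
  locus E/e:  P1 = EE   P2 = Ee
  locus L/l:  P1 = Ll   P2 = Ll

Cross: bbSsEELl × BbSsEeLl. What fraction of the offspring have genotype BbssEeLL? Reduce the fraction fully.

bbSsEELl gametes: bSEL×4, bSEl×4, bsEL×4, bsEl×4
BbSsEeLl gametes: BSEL×1, BSEl×1, BSeL×1, BSel×1, BsEL×1, BsEl×1, BseL×1, Bsel×1, bSEL×1, bSEl×1, bSeL×1, bSel×1, bsEL×1, bsEl×1, bseL×1, bsel×1
bbSsEELl×BbSsEeLl grid (16·16=256): BbSSEELL=4 BbSSEELl=8 BbSSEEll=4 BbSSEeLL=4 BbSSEeLl=8 BbSSEell=4 BbSsEELL=8 BbSsEELl=16 BbSsEEll=8 BbSsEeLL=8 BbSsEeLl=16 BbSsEell=8 BbssEELL=4 BbssEELl=8 BbssEEll=4 BbssEeLL=4 BbssEeLl=8 BbssEell=4 bbSSEELL=4 bbSSEELl=8 bbSSEEll=4 bbSSEeLL=4 bbSSEeLl=8 bbSSEell=4 bbSsEELL=8 bbSsEELl=16 bbSsEEll=8 bbSsEeLL=8 bbSsEeLl=16 bbSsEell=8 bbssEELL=4 bbssEELl=8 bbssEEll=4 bbssEeLL=4 bbssEeLl=8 bbssEell=4
BbssEeLL hits 4/256; gcd=4; 4÷4/256÷4 = 1/64

P(BbssEeLL) = 1/64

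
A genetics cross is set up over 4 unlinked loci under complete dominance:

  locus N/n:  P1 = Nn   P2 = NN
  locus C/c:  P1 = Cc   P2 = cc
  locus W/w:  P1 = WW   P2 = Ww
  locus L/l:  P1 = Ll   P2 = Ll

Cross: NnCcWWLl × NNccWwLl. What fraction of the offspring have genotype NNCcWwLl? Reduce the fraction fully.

P(NNCcWwLl) = 1/16

NnCcWWLl gametes: NCWL×2, NCWl×2, NcWL×2, NcWl×2, nCWL×2, nCWl×2, ncWL×2, ncWl×2
NNccWwLl gametes: NcWL×4, NcWl×4, NcwL×4, Ncwl×4
NnCcWWLl×NNccWwLl grid (16·16=256): NNCcWWLL=8 NNCcWWLl=16 NNCcWWll=8 NNCcWwLL=8 NNCcWwLl=16 NNCcWwll=8 NNccWWLL=8 NNccWWLl=16 NNccWWll=8 NNccWwLL=8 NNccWwLl=16 NNccWwll=8 NnCcWWLL=8 NnCcWWLl=16 NnCcWWll=8 NnCcWwLL=8 NnCcWwLl=16 NnCcWwll=8 NnccWWLL=8 NnccWWLl=16 NnccWWll=8 NnccWwLL=8 NnccWwLl=16 NnccWwll=8
NNCcWwLl hits 16/256; gcd=16; 16÷16/256÷16 = 1/16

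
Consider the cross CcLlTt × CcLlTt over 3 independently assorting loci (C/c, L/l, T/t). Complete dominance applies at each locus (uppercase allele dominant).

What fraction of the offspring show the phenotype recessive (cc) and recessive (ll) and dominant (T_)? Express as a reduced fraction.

P(cc ll T_) = 3/64

CcLlTt gametes: CLT×1, CLt×1, ClT×1, Clt×1, cLT×1, cLt×1, clT×1, clt×1
CcLlTt gametes: CLT×1, CLt×1, ClT×1, Clt×1, cLT×1, cLt×1, clT×1, clt×1
CcLlTt×CcLlTt grid (8·8=64): CCLLTT=1 CCLLTt=2 CCLLtt=1 CCLlTT=2 CCLlTt=4 CCLltt=2 CCllTT=1 CCllTt=2 CClltt=1 CcLLTT=2 CcLLTt=4 CcLLtt=2 CcLlTT=4 CcLlTt=8 CcLltt=4 CcllTT=2 CcllTt=4 Cclltt=2 ccLLTT=1 ccLLTt=2 ccLLtt=1 ccLlTT=2 ccLlTt=4 ccLltt=2 ccllTT=1 ccllTt=2 cclltt=1
cc ll T_ hits 3/64; gcd=1; 3÷1/64÷1 = 3/64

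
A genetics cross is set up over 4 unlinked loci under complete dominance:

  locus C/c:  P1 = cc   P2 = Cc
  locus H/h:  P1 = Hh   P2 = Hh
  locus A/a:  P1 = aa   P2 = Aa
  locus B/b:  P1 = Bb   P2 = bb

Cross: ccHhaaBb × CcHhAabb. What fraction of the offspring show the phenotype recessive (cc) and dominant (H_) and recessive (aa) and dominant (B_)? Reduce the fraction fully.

P(cc H_ aa B_) = 3/32

ccHhaaBb gametes: cHaB×4, cHab×4, chaB×4, chab×4
CcHhAabb gametes: CHAb×2, CHab×2, ChAb×2, Chab×2, cHAb×2, cHab×2, chAb×2, chab×2
ccHhaaBb×CcHhAabb grid (16·16=256): CcHHAaBb=8 CcHHAabb=8 CcHHaaBb=8 CcHHaabb=8 CcHhAaBb=16 CcHhAabb=16 CcHhaaBb=16 CcHhaabb=16 CchhAaBb=8 CchhAabb=8 CchhaaBb=8 Cchhaabb=8 ccHHAaBb=8 ccHHAabb=8 ccHHaaBb=8 ccHHaabb=8 ccHhAaBb=16 ccHhAabb=16 ccHhaaBb=16 ccHhaabb=16 cchhAaBb=8 cchhAabb=8 cchhaaBb=8 cchhaabb=8
cc H_ aa B_ hits 24/256; gcd=8; 24÷8/256÷8 = 3/32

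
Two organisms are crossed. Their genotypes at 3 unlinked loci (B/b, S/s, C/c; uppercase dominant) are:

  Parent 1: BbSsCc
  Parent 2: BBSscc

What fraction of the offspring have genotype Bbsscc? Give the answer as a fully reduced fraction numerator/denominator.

BbSsCc gametes: BSC×1, BSc×1, BsC×1, Bsc×1, bSC×1, bSc×1, bsC×1, bsc×1
BBSscc gametes: BSc×4, Bsc×4
BbSsCc×BBSscc grid (8·8=64): BBSSCc=4 BBSScc=4 BBSsCc=8 BBSscc=8 BBssCc=4 BBsscc=4 BbSSCc=4 BbSScc=4 BbSsCc=8 BbSscc=8 BbssCc=4 Bbsscc=4
Bbsscc hits 4/64; gcd=4; 4÷4/64÷4 = 1/16

P(Bbsscc) = 1/16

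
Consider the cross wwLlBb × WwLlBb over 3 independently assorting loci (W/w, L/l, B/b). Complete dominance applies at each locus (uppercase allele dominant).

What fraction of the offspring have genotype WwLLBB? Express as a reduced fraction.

wwLlBb gametes: wLB×2, wLb×2, wlB×2, wlb×2
WwLlBb gametes: WLB×1, WLb×1, WlB×1, Wlb×1, wLB×1, wLb×1, wlB×1, wlb×1
wwLlBb×WwLlBb grid (8·8=64): WwLLBB=2 WwLLBb=4 WwLLbb=2 WwLlBB=4 WwLlBb=8 WwLlbb=4 WwllBB=2 WwllBb=4 Wwllbb=2 wwLLBB=2 wwLLBb=4 wwLLbb=2 wwLlBB=4 wwLlBb=8 wwLlbb=4 wwllBB=2 wwllBb=4 wwllbb=2
WwLLBB hits 2/64; gcd=2; 2÷2/64÷2 = 1/32

P(WwLLBB) = 1/32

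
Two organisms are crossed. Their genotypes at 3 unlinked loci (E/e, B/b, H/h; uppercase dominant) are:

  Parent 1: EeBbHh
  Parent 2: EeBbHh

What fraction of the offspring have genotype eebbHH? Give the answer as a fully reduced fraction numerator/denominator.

EeBbHh gametes: EBH×1, EBh×1, EbH×1, Ebh×1, eBH×1, eBh×1, ebH×1, ebh×1
EeBbHh gametes: EBH×1, EBh×1, EbH×1, Ebh×1, eBH×1, eBh×1, ebH×1, ebh×1
EeBbHh×EeBbHh grid (8·8=64): EEBBHH=1 EEBBHh=2 EEBBhh=1 EEBbHH=2 EEBbHh=4 EEBbhh=2 EEbbHH=1 EEbbHh=2 EEbbhh=1 EeBBHH=2 EeBBHh=4 EeBBhh=2 EeBbHH=4 EeBbHh=8 EeBbhh=4 EebbHH=2 EebbHh=4 Eebbhh=2 eeBBHH=1 eeBBHh=2 eeBBhh=1 eeBbHH=2 eeBbHh=4 eeBbhh=2 eebbHH=1 eebbHh=2 eebbhh=1
eebbHH hits 1/64; gcd=1; 1÷1/64÷1 = 1/64

P(eebbHH) = 1/64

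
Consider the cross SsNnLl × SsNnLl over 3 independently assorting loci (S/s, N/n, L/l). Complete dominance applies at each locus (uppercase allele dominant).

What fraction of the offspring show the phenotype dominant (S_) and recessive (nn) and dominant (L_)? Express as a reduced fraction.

P(S_ nn L_) = 9/64

SsNnLl gametes: SNL×1, SNl×1, SnL×1, Snl×1, sNL×1, sNl×1, snL×1, snl×1
SsNnLl gametes: SNL×1, SNl×1, SnL×1, Snl×1, sNL×1, sNl×1, snL×1, snl×1
SsNnLl×SsNnLl grid (8·8=64): SSNNLL=1 SSNNLl=2 SSNNll=1 SSNnLL=2 SSNnLl=4 SSNnll=2 SSnnLL=1 SSnnLl=2 SSnnll=1 SsNNLL=2 SsNNLl=4 SsNNll=2 SsNnLL=4 SsNnLl=8 SsNnll=4 SsnnLL=2 SsnnLl=4 Ssnnll=2 ssNNLL=1 ssNNLl=2 ssNNll=1 ssNnLL=2 ssNnLl=4 ssNnll=2 ssnnLL=1 ssnnLl=2 ssnnll=1
S_ nn L_ hits 9/64; gcd=1; 9÷1/64÷1 = 9/64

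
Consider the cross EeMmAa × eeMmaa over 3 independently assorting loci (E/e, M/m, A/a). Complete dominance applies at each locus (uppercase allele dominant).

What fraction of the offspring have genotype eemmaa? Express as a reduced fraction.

P(eemmaa) = 1/16

EeMmAa gametes: EMA×1, EMa×1, EmA×1, Ema×1, eMA×1, eMa×1, emA×1, ema×1
eeMmaa gametes: eMa×4, ema×4
EeMmAa×eeMmaa grid (8·8=64): EeMMAa=4 EeMMaa=4 EeMmAa=8 EeMmaa=8 EemmAa=4 Eemmaa=4 eeMMAa=4 eeMMaa=4 eeMmAa=8 eeMmaa=8 eemmAa=4 eemmaa=4
eemmaa hits 4/64; gcd=4; 4÷4/64÷4 = 1/16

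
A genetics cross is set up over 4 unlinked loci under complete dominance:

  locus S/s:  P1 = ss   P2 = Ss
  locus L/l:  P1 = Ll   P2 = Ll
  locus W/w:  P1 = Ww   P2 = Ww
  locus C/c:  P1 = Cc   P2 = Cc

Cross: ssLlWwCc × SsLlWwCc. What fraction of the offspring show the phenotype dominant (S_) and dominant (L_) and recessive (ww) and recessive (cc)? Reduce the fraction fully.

P(S_ L_ ww cc) = 3/128

ssLlWwCc gametes: sLWC×2, sLWc×2, sLwC×2, sLwc×2, slWC×2, slWc×2, slwC×2, slwc×2
SsLlWwCc gametes: SLWC×1, SLWc×1, SLwC×1, SLwc×1, SlWC×1, SlWc×1, SlwC×1, Slwc×1, sLWC×1, sLWc×1, sLwC×1, sLwc×1, slWC×1, slWc×1, slwC×1, slwc×1
ssLlWwCc×SsLlWwCc grid (16·16=256): SsLLWWCC=2 SsLLWWCc=4 SsLLWWcc=2 SsLLWwCC=4 SsLLWwCc=8 SsLLWwcc=4 SsLLwwCC=2 SsLLwwCc=4 SsLLwwcc=2 SsLlWWCC=4 SsLlWWCc=8 SsLlWWcc=4 SsLlWwCC=8 SsLlWwCc=16 SsLlWwcc=8 SsLlwwCC=4 SsLlwwCc=8 SsLlwwcc=4 SsllWWCC=2 SsllWWCc=4 SsllWWcc=2 SsllWwCC=4 SsllWwCc=8 SsllWwcc=4 SsllwwCC=2 SsllwwCc=4 Ssllwwcc=2 ssLLWWCC=2 ssLLWWCc=4 ssLLWWcc=2 ssLLWwCC=4 ssLLWwCc=8 ssLLWwcc=4 ssLLwwCC=2 ssLLwwCc=4 ssLLwwcc=2 ssLlWWCC=4 ssLlWWCc=8 ssLlWWcc=4 ssLlWwCC=8 ssLlWwCc=16 ssLlWwcc=8 ssLlwwCC=4 ssLlwwCc=8 ssLlwwcc=4 ssllWWCC=2 ssllWWCc=4 ssllWWcc=2 ssllWwCC=4 ssllWwCc=8 ssllWwcc=4 ssllwwCC=2 ssllwwCc=4 ssllwwcc=2
S_ L_ ww cc hits 6/256; gcd=2; 6÷2/256÷2 = 3/128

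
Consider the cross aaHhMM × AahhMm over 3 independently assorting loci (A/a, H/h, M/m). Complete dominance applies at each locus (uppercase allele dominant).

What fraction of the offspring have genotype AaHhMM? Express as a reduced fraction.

P(AaHhMM) = 1/8

aaHhMM gametes: aHM×4, ahM×4
AahhMm gametes: AhM×2, Ahm×2, ahM×2, ahm×2
aaHhMM×AahhMm grid (8·8=64): AaHhMM=8 AaHhMm=8 AahhMM=8 AahhMm=8 aaHhMM=8 aaHhMm=8 aahhMM=8 aahhMm=8
AaHhMM hits 8/64; gcd=8; 8÷8/64÷8 = 1/8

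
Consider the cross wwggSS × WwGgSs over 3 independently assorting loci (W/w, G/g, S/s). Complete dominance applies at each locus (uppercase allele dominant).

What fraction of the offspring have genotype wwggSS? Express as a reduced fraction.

P(wwggSS) = 1/8

wwggSS gametes: wgS×8
WwGgSs gametes: WGS×1, WGs×1, WgS×1, Wgs×1, wGS×1, wGs×1, wgS×1, wgs×1
wwggSS×WwGgSs grid (8·8=64): WwGgSS=8 WwGgSs=8 WwggSS=8 WwggSs=8 wwGgSS=8 wwGgSs=8 wwggSS=8 wwggSs=8
wwggSS hits 8/64; gcd=8; 8÷8/64÷8 = 1/8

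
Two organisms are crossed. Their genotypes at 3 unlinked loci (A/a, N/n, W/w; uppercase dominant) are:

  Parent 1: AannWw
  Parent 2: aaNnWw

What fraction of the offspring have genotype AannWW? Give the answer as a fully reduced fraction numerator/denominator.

AannWw gametes: AnW×2, Anw×2, anW×2, anw×2
aaNnWw gametes: aNW×2, aNw×2, anW×2, anw×2
AannWw×aaNnWw grid (8·8=64): AaNnWW=4 AaNnWw=8 AaNnww=4 AannWW=4 AannWw=8 Aannww=4 aaNnWW=4 aaNnWw=8 aaNnww=4 aannWW=4 aannWw=8 aannww=4
AannWW hits 4/64; gcd=4; 4÷4/64÷4 = 1/16

P(AannWW) = 1/16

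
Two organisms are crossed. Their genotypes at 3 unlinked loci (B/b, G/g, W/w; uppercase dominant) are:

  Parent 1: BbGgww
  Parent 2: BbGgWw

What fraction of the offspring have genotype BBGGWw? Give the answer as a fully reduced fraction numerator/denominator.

P(BBGGWw) = 1/32

BbGgww gametes: BGw×2, Bgw×2, bGw×2, bgw×2
BbGgWw gametes: BGW×1, BGw×1, BgW×1, Bgw×1, bGW×1, bGw×1, bgW×1, bgw×1
BbGgww×BbGgWw grid (8·8=64): BBGGWw=2 BBGGww=2 BBGgWw=4 BBGgww=4 BBggWw=2 BBggww=2 BbGGWw=4 BbGGww=4 BbGgWw=8 BbGgww=8 BbggWw=4 Bbggww=4 bbGGWw=2 bbGGww=2 bbGgWw=4 bbGgww=4 bbggWw=2 bbggww=2
BBGGWw hits 2/64; gcd=2; 2÷2/64÷2 = 1/32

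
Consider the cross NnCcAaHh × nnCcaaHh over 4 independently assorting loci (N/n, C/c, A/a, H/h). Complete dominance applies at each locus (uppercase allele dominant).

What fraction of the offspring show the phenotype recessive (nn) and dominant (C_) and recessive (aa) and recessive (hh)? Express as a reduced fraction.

P(nn C_ aa hh) = 3/64

NnCcAaHh gametes: NCAH×1, NCAh×1, NCaH×1, NCah×1, NcAH×1, NcAh×1, NcaH×1, Ncah×1, nCAH×1, nCAh×1, nCaH×1, nCah×1, ncAH×1, ncAh×1, ncaH×1, ncah×1
nnCcaaHh gametes: nCaH×4, nCah×4, ncaH×4, ncah×4
NnCcAaHh×nnCcaaHh grid (16·16=256): NnCCAaHH=4 NnCCAaHh=8 NnCCAahh=4 NnCCaaHH=4 NnCCaaHh=8 NnCCaahh=4 NnCcAaHH=8 NnCcAaHh=16 NnCcAahh=8 NnCcaaHH=8 NnCcaaHh=16 NnCcaahh=8 NnccAaHH=4 NnccAaHh=8 NnccAahh=4 NnccaaHH=4 NnccaaHh=8 Nnccaahh=4 nnCCAaHH=4 nnCCAaHh=8 nnCCAahh=4 nnCCaaHH=4 nnCCaaHh=8 nnCCaahh=4 nnCcAaHH=8 nnCcAaHh=16 nnCcAahh=8 nnCcaaHH=8 nnCcaaHh=16 nnCcaahh=8 nnccAaHH=4 nnccAaHh=8 nnccAahh=4 nnccaaHH=4 nnccaaHh=8 nnccaahh=4
nn C_ aa hh hits 12/256; gcd=4; 12÷4/256÷4 = 3/64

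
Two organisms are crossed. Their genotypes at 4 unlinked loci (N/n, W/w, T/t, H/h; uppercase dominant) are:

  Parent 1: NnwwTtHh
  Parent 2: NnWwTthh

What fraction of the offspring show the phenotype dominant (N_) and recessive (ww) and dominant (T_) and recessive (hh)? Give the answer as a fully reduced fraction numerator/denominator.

NnwwTtHh gametes: NwTH×2, NwTh×2, NwtH×2, Nwth×2, nwTH×2, nwTh×2, nwtH×2, nwth×2
NnWwTthh gametes: NWTh×2, NWth×2, NwTh×2, Nwth×2, nWTh×2, nWth×2, nwTh×2, nwth×2
NnwwTtHh×NnWwTthh grid (16·16=256): NNWwTTHh=4 NNWwTThh=4 NNWwTtHh=8 NNWwTthh=8 NNWwttHh=4 NNWwtthh=4 NNwwTTHh=4 NNwwTThh=4 NNwwTtHh=8 NNwwTthh=8 NNwwttHh=4 NNwwtthh=4 NnWwTTHh=8 NnWwTThh=8 NnWwTtHh=16 NnWwTthh=16 NnWwttHh=8 NnWwtthh=8 NnwwTTHh=8 NnwwTThh=8 NnwwTtHh=16 NnwwTthh=16 NnwwttHh=8 Nnwwtthh=8 nnWwTTHh=4 nnWwTThh=4 nnWwTtHh=8 nnWwTthh=8 nnWwttHh=4 nnWwtthh=4 nnwwTTHh=4 nnwwTThh=4 nnwwTtHh=8 nnwwTthh=8 nnwwttHh=4 nnwwtthh=4
N_ ww T_ hh hits 36/256; gcd=4; 36÷4/256÷4 = 9/64

P(N_ ww T_ hh) = 9/64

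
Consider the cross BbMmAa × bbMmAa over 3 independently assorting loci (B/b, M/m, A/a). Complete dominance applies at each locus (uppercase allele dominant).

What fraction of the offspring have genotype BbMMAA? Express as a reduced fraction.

BbMmAa gametes: BMA×1, BMa×1, BmA×1, Bma×1, bMA×1, bMa×1, bmA×1, bma×1
bbMmAa gametes: bMA×2, bMa×2, bmA×2, bma×2
BbMmAa×bbMmAa grid (8·8=64): BbMMAA=2 BbMMAa=4 BbMMaa=2 BbMmAA=4 BbMmAa=8 BbMmaa=4 BbmmAA=2 BbmmAa=4 Bbmmaa=2 bbMMAA=2 bbMMAa=4 bbMMaa=2 bbMmAA=4 bbMmAa=8 bbMmaa=4 bbmmAA=2 bbmmAa=4 bbmmaa=2
BbMMAA hits 2/64; gcd=2; 2÷2/64÷2 = 1/32

P(BbMMAA) = 1/32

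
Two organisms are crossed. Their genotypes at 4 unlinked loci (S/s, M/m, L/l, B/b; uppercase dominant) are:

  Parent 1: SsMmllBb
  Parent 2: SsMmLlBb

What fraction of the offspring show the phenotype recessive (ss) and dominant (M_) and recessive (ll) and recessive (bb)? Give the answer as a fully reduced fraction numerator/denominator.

SsMmllBb gametes: SMlB×2, SMlb×2, SmlB×2, Smlb×2, sMlB×2, sMlb×2, smlB×2, smlb×2
SsMmLlBb gametes: SMLB×1, SMLb×1, SMlB×1, SMlb×1, SmLB×1, SmLb×1, SmlB×1, Smlb×1, sMLB×1, sMLb×1, sMlB×1, sMlb×1, smLB×1, smLb×1, smlB×1, smlb×1
SsMmllBb×SsMmLlBb grid (16·16=256): SSMMLlBB=2 SSMMLlBb=4 SSMMLlbb=2 SSMMllBB=2 SSMMllBb=4 SSMMllbb=2 SSMmLlBB=4 SSMmLlBb=8 SSMmLlbb=4 SSMmllBB=4 SSMmllBb=8 SSMmllbb=4 SSmmLlBB=2 SSmmLlBb=4 SSmmLlbb=2 SSmmllBB=2 SSmmllBb=4 SSmmllbb=2 SsMMLlBB=4 SsMMLlBb=8 SsMMLlbb=4 SsMMllBB=4 SsMMllBb=8 SsMMllbb=4 SsMmLlBB=8 SsMmLlBb=16 SsMmLlbb=8 SsMmllBB=8 SsMmllBb=16 SsMmllbb=8 SsmmLlBB=4 SsmmLlBb=8 SsmmLlbb=4 SsmmllBB=4 SsmmllBb=8 Ssmmllbb=4 ssMMLlBB=2 ssMMLlBb=4 ssMMLlbb=2 ssMMllBB=2 ssMMllBb=4 ssMMllbb=2 ssMmLlBB=4 ssMmLlBb=8 ssMmLlbb=4 ssMmllBB=4 ssMmllBb=8 ssMmllbb=4 ssmmLlBB=2 ssmmLlBb=4 ssmmLlbb=2 ssmmllBB=2 ssmmllBb=4 ssmmllbb=2
ss M_ ll bb hits 6/256; gcd=2; 6÷2/256÷2 = 3/128

P(ss M_ ll bb) = 3/128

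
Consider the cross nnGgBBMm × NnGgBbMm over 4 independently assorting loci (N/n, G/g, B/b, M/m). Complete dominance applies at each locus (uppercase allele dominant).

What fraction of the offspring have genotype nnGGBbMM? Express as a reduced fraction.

P(nnGGBbMM) = 1/64

nnGgBBMm gametes: nGBM×4, nGBm×4, ngBM×4, ngBm×4
NnGgBbMm gametes: NGBM×1, NGBm×1, NGbM×1, NGbm×1, NgBM×1, NgBm×1, NgbM×1, Ngbm×1, nGBM×1, nGBm×1, nGbM×1, nGbm×1, ngBM×1, ngBm×1, ngbM×1, ngbm×1
nnGgBBMm×NnGgBbMm grid (16·16=256): NnGGBBMM=4 NnGGBBMm=8 NnGGBBmm=4 NnGGBbMM=4 NnGGBbMm=8 NnGGBbmm=4 NnGgBBMM=8 NnGgBBMm=16 NnGgBBmm=8 NnGgBbMM=8 NnGgBbMm=16 NnGgBbmm=8 NnggBBMM=4 NnggBBMm=8 NnggBBmm=4 NnggBbMM=4 NnggBbMm=8 NnggBbmm=4 nnGGBBMM=4 nnGGBBMm=8 nnGGBBmm=4 nnGGBbMM=4 nnGGBbMm=8 nnGGBbmm=4 nnGgBBMM=8 nnGgBBMm=16 nnGgBBmm=8 nnGgBbMM=8 nnGgBbMm=16 nnGgBbmm=8 nnggBBMM=4 nnggBBMm=8 nnggBBmm=4 nnggBbMM=4 nnggBbMm=8 nnggBbmm=4
nnGGBbMM hits 4/256; gcd=4; 4÷4/256÷4 = 1/64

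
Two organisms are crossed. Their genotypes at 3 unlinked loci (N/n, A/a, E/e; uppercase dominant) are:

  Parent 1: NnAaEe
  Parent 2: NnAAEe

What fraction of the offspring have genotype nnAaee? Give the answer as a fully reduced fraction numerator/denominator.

P(nnAaee) = 1/32

NnAaEe gametes: NAE×1, NAe×1, NaE×1, Nae×1, nAE×1, nAe×1, naE×1, nae×1
NnAAEe gametes: NAE×2, NAe×2, nAE×2, nAe×2
NnAaEe×NnAAEe grid (8·8=64): NNAAEE=2 NNAAEe=4 NNAAee=2 NNAaEE=2 NNAaEe=4 NNAaee=2 NnAAEE=4 NnAAEe=8 NnAAee=4 NnAaEE=4 NnAaEe=8 NnAaee=4 nnAAEE=2 nnAAEe=4 nnAAee=2 nnAaEE=2 nnAaEe=4 nnAaee=2
nnAaee hits 2/64; gcd=2; 2÷2/64÷2 = 1/32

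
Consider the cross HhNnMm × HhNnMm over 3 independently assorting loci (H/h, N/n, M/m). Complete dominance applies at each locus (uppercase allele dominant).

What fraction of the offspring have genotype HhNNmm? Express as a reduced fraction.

P(HhNNmm) = 1/32

HhNnMm gametes: HNM×1, HNm×1, HnM×1, Hnm×1, hNM×1, hNm×1, hnM×1, hnm×1
HhNnMm gametes: HNM×1, HNm×1, HnM×1, Hnm×1, hNM×1, hNm×1, hnM×1, hnm×1
HhNnMm×HhNnMm grid (8·8=64): HHNNMM=1 HHNNMm=2 HHNNmm=1 HHNnMM=2 HHNnMm=4 HHNnmm=2 HHnnMM=1 HHnnMm=2 HHnnmm=1 HhNNMM=2 HhNNMm=4 HhNNmm=2 HhNnMM=4 HhNnMm=8 HhNnmm=4 HhnnMM=2 HhnnMm=4 Hhnnmm=2 hhNNMM=1 hhNNMm=2 hhNNmm=1 hhNnMM=2 hhNnMm=4 hhNnmm=2 hhnnMM=1 hhnnMm=2 hhnnmm=1
HhNNmm hits 2/64; gcd=2; 2÷2/64÷2 = 1/32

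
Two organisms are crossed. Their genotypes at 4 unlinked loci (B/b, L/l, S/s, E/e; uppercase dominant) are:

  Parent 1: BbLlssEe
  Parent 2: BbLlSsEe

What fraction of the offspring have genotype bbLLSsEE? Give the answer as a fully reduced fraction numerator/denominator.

P(bbLLSsEE) = 1/128

BbLlssEe gametes: BLsE×2, BLse×2, BlsE×2, Blse×2, bLsE×2, bLse×2, blsE×2, blse×2
BbLlSsEe gametes: BLSE×1, BLSe×1, BLsE×1, BLse×1, BlSE×1, BlSe×1, BlsE×1, Blse×1, bLSE×1, bLSe×1, bLsE×1, bLse×1, blSE×1, blSe×1, blsE×1, blse×1
BbLlssEe×BbLlSsEe grid (16·16=256): BBLLSsEE=2 BBLLSsEe=4 BBLLSsee=2 BBLLssEE=2 BBLLssEe=4 BBLLssee=2 BBLlSsEE=4 BBLlSsEe=8 BBLlSsee=4 BBLlssEE=4 BBLlssEe=8 BBLlssee=4 BBllSsEE=2 BBllSsEe=4 BBllSsee=2 BBllssEE=2 BBllssEe=4 BBllssee=2 BbLLSsEE=4 BbLLSsEe=8 BbLLSsee=4 BbLLssEE=4 BbLLssEe=8 BbLLssee=4 BbLlSsEE=8 BbLlSsEe=16 BbLlSsee=8 BbLlssEE=8 BbLlssEe=16 BbLlssee=8 BbllSsEE=4 BbllSsEe=8 BbllSsee=4 BbllssEE=4 BbllssEe=8 Bbllssee=4 bbLLSsEE=2 bbLLSsEe=4 bbLLSsee=2 bbLLssEE=2 bbLLssEe=4 bbLLssee=2 bbLlSsEE=4 bbLlSsEe=8 bbLlSsee=4 bbLlssEE=4 bbLlssEe=8 bbLlssee=4 bbllSsEE=2 bbllSsEe=4 bbllSsee=2 bbllssEE=2 bbllssEe=4 bbllssee=2
bbLLSsEE hits 2/256; gcd=2; 2÷2/256÷2 = 1/128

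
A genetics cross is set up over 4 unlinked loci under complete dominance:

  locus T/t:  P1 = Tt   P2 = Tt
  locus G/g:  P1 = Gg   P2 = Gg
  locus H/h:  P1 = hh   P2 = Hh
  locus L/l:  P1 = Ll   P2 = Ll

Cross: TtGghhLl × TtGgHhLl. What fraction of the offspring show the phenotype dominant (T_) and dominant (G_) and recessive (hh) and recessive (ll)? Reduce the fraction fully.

P(T_ G_ hh ll) = 9/128

TtGghhLl gametes: TGhL×2, TGhl×2, TghL×2, Tghl×2, tGhL×2, tGhl×2, tghL×2, tghl×2
TtGgHhLl gametes: TGHL×1, TGHl×1, TGhL×1, TGhl×1, TgHL×1, TgHl×1, TghL×1, Tghl×1, tGHL×1, tGHl×1, tGhL×1, tGhl×1, tgHL×1, tgHl×1, tghL×1, tghl×1
TtGghhLl×TtGgHhLl grid (16·16=256): TTGGHhLL=2 TTGGHhLl=4 TTGGHhll=2 TTGGhhLL=2 TTGGhhLl=4 TTGGhhll=2 TTGgHhLL=4 TTGgHhLl=8 TTGgHhll=4 TTGghhLL=4 TTGghhLl=8 TTGghhll=4 TTggHhLL=2 TTggHhLl=4 TTggHhll=2 TTgghhLL=2 TTgghhLl=4 TTgghhll=2 TtGGHhLL=4 TtGGHhLl=8 TtGGHhll=4 TtGGhhLL=4 TtGGhhLl=8 TtGGhhll=4 TtGgHhLL=8 TtGgHhLl=16 TtGgHhll=8 TtGghhLL=8 TtGghhLl=16 TtGghhll=8 TtggHhLL=4 TtggHhLl=8 TtggHhll=4 TtgghhLL=4 TtgghhLl=8 Ttgghhll=4 ttGGHhLL=2 ttGGHhLl=4 ttGGHhll=2 ttGGhhLL=2 ttGGhhLl=4 ttGGhhll=2 ttGgHhLL=4 ttGgHhLl=8 ttGgHhll=4 ttGghhLL=4 ttGghhLl=8 ttGghhll=4 ttggHhLL=2 ttggHhLl=4 ttggHhll=2 ttgghhLL=2 ttgghhLl=4 ttgghhll=2
T_ G_ hh ll hits 18/256; gcd=2; 18÷2/256÷2 = 9/128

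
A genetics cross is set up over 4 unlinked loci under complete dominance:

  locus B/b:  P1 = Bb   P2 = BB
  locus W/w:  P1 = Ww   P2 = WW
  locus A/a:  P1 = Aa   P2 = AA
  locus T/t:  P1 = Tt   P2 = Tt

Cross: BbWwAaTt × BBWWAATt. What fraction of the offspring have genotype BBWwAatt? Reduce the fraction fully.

P(BBWwAatt) = 1/32

BbWwAaTt gametes: BWAT×1, BWAt×1, BWaT×1, BWat×1, BwAT×1, BwAt×1, BwaT×1, Bwat×1, bWAT×1, bWAt×1, bWaT×1, bWat×1, bwAT×1, bwAt×1, bwaT×1, bwat×1
BBWWAATt gametes: BWAT×8, BWAt×8
BbWwAaTt×BBWWAATt grid (16·16=256): BBWWAATT=8 BBWWAATt=16 BBWWAAtt=8 BBWWAaTT=8 BBWWAaTt=16 BBWWAatt=8 BBWwAATT=8 BBWwAATt=16 BBWwAAtt=8 BBWwAaTT=8 BBWwAaTt=16 BBWwAatt=8 BbWWAATT=8 BbWWAATt=16 BbWWAAtt=8 BbWWAaTT=8 BbWWAaTt=16 BbWWAatt=8 BbWwAATT=8 BbWwAATt=16 BbWwAAtt=8 BbWwAaTT=8 BbWwAaTt=16 BbWwAatt=8
BBWwAatt hits 8/256; gcd=8; 8÷8/256÷8 = 1/32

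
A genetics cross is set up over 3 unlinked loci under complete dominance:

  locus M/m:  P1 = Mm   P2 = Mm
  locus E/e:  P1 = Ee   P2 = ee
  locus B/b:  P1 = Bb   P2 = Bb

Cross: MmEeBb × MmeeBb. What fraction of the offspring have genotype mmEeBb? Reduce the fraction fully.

MmEeBb gametes: MEB×1, MEb×1, MeB×1, Meb×1, mEB×1, mEb×1, meB×1, meb×1
MmeeBb gametes: MeB×2, Meb×2, meB×2, meb×2
MmEeBb×MmeeBb grid (8·8=64): MMEeBB=2 MMEeBb=4 MMEebb=2 MMeeBB=2 MMeeBb=4 MMeebb=2 MmEeBB=4 MmEeBb=8 MmEebb=4 MmeeBB=4 MmeeBb=8 Mmeebb=4 mmEeBB=2 mmEeBb=4 mmEebb=2 mmeeBB=2 mmeeBb=4 mmeebb=2
mmEeBb hits 4/64; gcd=4; 4÷4/64÷4 = 1/16

P(mmEeBb) = 1/16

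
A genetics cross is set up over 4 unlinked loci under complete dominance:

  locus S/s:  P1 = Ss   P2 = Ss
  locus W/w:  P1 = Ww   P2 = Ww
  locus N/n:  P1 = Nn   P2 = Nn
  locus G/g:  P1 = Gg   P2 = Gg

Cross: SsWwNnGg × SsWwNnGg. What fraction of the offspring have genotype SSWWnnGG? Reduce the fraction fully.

SsWwNnGg gametes: SWNG×1, SWNg×1, SWnG×1, SWng×1, SwNG×1, SwNg×1, SwnG×1, Swng×1, sWNG×1, sWNg×1, sWnG×1, sWng×1, swNG×1, swNg×1, swnG×1, swng×1
SsWwNnGg gametes: SWNG×1, SWNg×1, SWnG×1, SWng×1, SwNG×1, SwNg×1, SwnG×1, Swng×1, sWNG×1, sWNg×1, sWnG×1, sWng×1, swNG×1, swNg×1, swnG×1, swng×1
SsWwNnGg×SsWwNnGg grid (16·16=256): SSWWNNGG=1 SSWWNNGg=2 SSWWNNgg=1 SSWWNnGG=2 SSWWNnGg=4 SSWWNngg=2 SSWWnnGG=1 SSWWnnGg=2 SSWWnngg=1 SSWwNNGG=2 SSWwNNGg=4 SSWwNNgg=2 SSWwNnGG=4 SSWwNnGg=8 SSWwNngg=4 SSWwnnGG=2 SSWwnnGg=4 SSWwnngg=2 SSwwNNGG=1 SSwwNNGg=2 SSwwNNgg=1 SSwwNnGG=2 SSwwNnGg=4 SSwwNngg=2 SSwwnnGG=1 SSwwnnGg=2 SSwwnngg=1 SsWWNNGG=2 SsWWNNGg=4 SsWWNNgg=2 SsWWNnGG=4 SsWWNnGg=8 SsWWNngg=4 SsWWnnGG=2 SsWWnnGg=4 SsWWnngg=2 SsWwNNGG=4 SsWwNNGg=8 SsWwNNgg=4 SsWwNnGG=8 SsWwNnGg=16 SsWwNngg=8 SsWwnnGG=4 SsWwnnGg=8 SsWwnngg=4 SswwNNGG=2 SswwNNGg=4 SswwNNgg=2 SswwNnGG=4 SswwNnGg=8 SswwNngg=4 SswwnnGG=2 SswwnnGg=4 Sswwnngg=2 ssWWNNGG=1 ssWWNNGg=2 ssWWNNgg=1 ssWWNnGG=2 ssWWNnGg=4 ssWWNngg=2 ssWWnnGG=1 ssWWnnGg=2 ssWWnngg=1 ssWwNNGG=2 ssWwNNGg=4 ssWwNNgg=2 ssWwNnGG=4 ssWwNnGg=8 ssWwNngg=4 ssWwnnGG=2 ssWwnnGg=4 ssWwnngg=2 sswwNNGG=1 sswwNNGg=2 sswwNNgg=1 sswwNnGG=2 sswwNnGg=4 sswwNngg=2 sswwnnGG=1 sswwnnGg=2 sswwnngg=1
SSWWnnGG hits 1/256; gcd=1; 1÷1/256÷1 = 1/256

P(SSWWnnGG) = 1/256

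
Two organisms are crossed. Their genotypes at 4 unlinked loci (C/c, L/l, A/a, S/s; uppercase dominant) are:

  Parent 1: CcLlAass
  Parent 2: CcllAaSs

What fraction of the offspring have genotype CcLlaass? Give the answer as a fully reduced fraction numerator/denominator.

P(CcLlaass) = 1/32

CcLlAass gametes: CLAs×2, CLas×2, ClAs×2, Clas×2, cLAs×2, cLas×2, clAs×2, clas×2
CcllAaSs gametes: ClAS×2, ClAs×2, ClaS×2, Clas×2, clAS×2, clAs×2, claS×2, clas×2
CcLlAass×CcllAaSs grid (16·16=256): CCLlAASs=4 CCLlAAss=4 CCLlAaSs=8 CCLlAass=8 CCLlaaSs=4 CCLlaass=4 CCllAASs=4 CCllAAss=4 CCllAaSs=8 CCllAass=8 CCllaaSs=4 CCllaass=4 CcLlAASs=8 CcLlAAss=8 CcLlAaSs=16 CcLlAass=16 CcLlaaSs=8 CcLlaass=8 CcllAASs=8 CcllAAss=8 CcllAaSs=16 CcllAass=16 CcllaaSs=8 Ccllaass=8 ccLlAASs=4 ccLlAAss=4 ccLlAaSs=8 ccLlAass=8 ccLlaaSs=4 ccLlaass=4 ccllAASs=4 ccllAAss=4 ccllAaSs=8 ccllAass=8 ccllaaSs=4 ccllaass=4
CcLlaass hits 8/256; gcd=8; 8÷8/256÷8 = 1/32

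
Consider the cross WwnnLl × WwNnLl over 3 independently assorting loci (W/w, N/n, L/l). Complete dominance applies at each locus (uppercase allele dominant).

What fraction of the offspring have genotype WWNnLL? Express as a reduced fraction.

WwnnLl gametes: WnL×2, Wnl×2, wnL×2, wnl×2
WwNnLl gametes: WNL×1, WNl×1, WnL×1, Wnl×1, wNL×1, wNl×1, wnL×1, wnl×1
WwnnLl×WwNnLl grid (8·8=64): WWNnLL=2 WWNnLl=4 WWNnll=2 WWnnLL=2 WWnnLl=4 WWnnll=2 WwNnLL=4 WwNnLl=8 WwNnll=4 WwnnLL=4 WwnnLl=8 Wwnnll=4 wwNnLL=2 wwNnLl=4 wwNnll=2 wwnnLL=2 wwnnLl=4 wwnnll=2
WWNnLL hits 2/64; gcd=2; 2÷2/64÷2 = 1/32

P(WWNnLL) = 1/32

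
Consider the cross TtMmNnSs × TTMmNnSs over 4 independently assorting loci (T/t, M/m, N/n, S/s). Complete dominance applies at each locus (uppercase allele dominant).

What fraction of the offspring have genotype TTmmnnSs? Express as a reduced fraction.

TtMmNnSs gametes: TMNS×1, TMNs×1, TMnS×1, TMns×1, TmNS×1, TmNs×1, TmnS×1, Tmns×1, tMNS×1, tMNs×1, tMnS×1, tMns×1, tmNS×1, tmNs×1, tmnS×1, tmns×1
TTMmNnSs gametes: TMNS×2, TMNs×2, TMnS×2, TMns×2, TmNS×2, TmNs×2, TmnS×2, Tmns×2
TtMmNnSs×TTMmNnSs grid (16·16=256): TTMMNNSS=2 TTMMNNSs=4 TTMMNNss=2 TTMMNnSS=4 TTMMNnSs=8 TTMMNnss=4 TTMMnnSS=2 TTMMnnSs=4 TTMMnnss=2 TTMmNNSS=4 TTMmNNSs=8 TTMmNNss=4 TTMmNnSS=8 TTMmNnSs=16 TTMmNnss=8 TTMmnnSS=4 TTMmnnSs=8 TTMmnnss=4 TTmmNNSS=2 TTmmNNSs=4 TTmmNNss=2 TTmmNnSS=4 TTmmNnSs=8 TTmmNnss=4 TTmmnnSS=2 TTmmnnSs=4 TTmmnnss=2 TtMMNNSS=2 TtMMNNSs=4 TtMMNNss=2 TtMMNnSS=4 TtMMNnSs=8 TtMMNnss=4 TtMMnnSS=2 TtMMnnSs=4 TtMMnnss=2 TtMmNNSS=4 TtMmNNSs=8 TtMmNNss=4 TtMmNnSS=8 TtMmNnSs=16 TtMmNnss=8 TtMmnnSS=4 TtMmnnSs=8 TtMmnnss=4 TtmmNNSS=2 TtmmNNSs=4 TtmmNNss=2 TtmmNnSS=4 TtmmNnSs=8 TtmmNnss=4 TtmmnnSS=2 TtmmnnSs=4 Ttmmnnss=2
TTmmnnSs hits 4/256; gcd=4; 4÷4/256÷4 = 1/64

P(TTmmnnSs) = 1/64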